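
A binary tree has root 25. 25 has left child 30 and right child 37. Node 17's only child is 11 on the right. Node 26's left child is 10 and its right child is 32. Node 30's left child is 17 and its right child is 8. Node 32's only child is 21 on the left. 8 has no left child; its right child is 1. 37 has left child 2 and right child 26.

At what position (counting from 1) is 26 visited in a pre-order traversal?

Pre-order visits the node, then its left subtree, then its right subtree.
Visit 25.
At 25: go left to 30.
  Visit 30.
  At 30: go left to 17.
    Visit 17.
    At 17: no left child.
    At 17: go right to 11.
      11 is a leaf — visit 11.
  At 30: go right to 8.
    Visit 8.
    At 8: no left child.
    At 8: go right to 1.
      1 is a leaf — visit 1.
At 25: go right to 37.
  Visit 37.
  At 37: go left to 2.
    2 is a leaf — visit 2.
  At 37: go right to 26.
    Visit 26.
    At 26: go left to 10.
      10 is a leaf — visit 10.
    At 26: go right to 32.
      Visit 32.
      At 32: go left to 21.
        21 is a leaf — visit 21.
      At 32: no right child.
Full pre-order sequence: 25, 30, 17, 11, 8, 1, 37, 2, 26, 10, 32, 21.

9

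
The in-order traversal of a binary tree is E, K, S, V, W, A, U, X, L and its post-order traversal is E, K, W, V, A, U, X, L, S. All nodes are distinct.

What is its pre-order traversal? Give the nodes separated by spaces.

S K E L X U A V W

The last element of post-order is the root; it splits in-order into left and right subtrees.
Root S: left subtree has 2 nodes {E, K}, right has 6 {V, W, A, U, X, L}.
  Root K: left subtree has 1 node {E}, right has 0 { }.
  Root L: left subtree has 5 nodes {V, W, A, U, X}, right has 0 { }.
    Root X: left subtree has 4 nodes {V, W, A, U}, right has 0 { }.
      Root U: left subtree has 3 nodes {V, W, A}, right has 0 { }.
        Root A: left subtree has 2 nodes {V, W}, right has 0 { }.
          Root V: left subtree has 0 nodes { }, right has 1 {W}.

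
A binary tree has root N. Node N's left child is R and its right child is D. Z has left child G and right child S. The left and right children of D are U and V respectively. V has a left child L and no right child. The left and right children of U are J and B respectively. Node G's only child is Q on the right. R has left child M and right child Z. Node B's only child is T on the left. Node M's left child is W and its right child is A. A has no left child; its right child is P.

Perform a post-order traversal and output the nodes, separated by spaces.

Post-order visits the left subtree, then the right subtree, then the node.
At N: go left to R.
  At R: go left to M.
    At M: go left to W.
      W is a leaf — visit W.
    At M: go right to A.
      At A: no left child.
      At A: go right to P.
        P is a leaf — visit P.
      Visit A.
    Visit M.
  At R: go right to Z.
    At Z: go left to G.
      At G: no left child.
      At G: go right to Q.
        Q is a leaf — visit Q.
      Visit G.
    At Z: go right to S.
      S is a leaf — visit S.
    Visit Z.
  Visit R.
At N: go right to D.
  At D: go left to U.
    At U: go left to J.
      J is a leaf — visit J.
    At U: go right to B.
      At B: go left to T.
        T is a leaf — visit T.
      At B: no right child.
      Visit B.
    Visit U.
  At D: go right to V.
    At V: go left to L.
      L is a leaf — visit L.
    At V: no right child.
    Visit V.
  Visit D.
Visit N.

W P A M Q G S Z R J T B U L V D N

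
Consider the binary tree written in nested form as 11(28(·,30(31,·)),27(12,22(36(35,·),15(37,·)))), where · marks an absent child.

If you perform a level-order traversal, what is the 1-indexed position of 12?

5

Level-order visits nodes level by level from the root, left to right within each level.
Level 0: 11
Level 1: 28, 27
Level 2: 30, 12, 22
Level 3: 31, 36, 15
Level 4: 35, 37
Full level-order sequence: 11, 28, 27, 30, 12, 22, 31, 36, 15, 35, 37.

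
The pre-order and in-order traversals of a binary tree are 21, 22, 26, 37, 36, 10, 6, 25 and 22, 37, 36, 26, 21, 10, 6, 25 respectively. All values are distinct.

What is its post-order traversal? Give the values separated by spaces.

The first element of pre-order is the root; it splits in-order into left and right subtrees.
Root 21: left subtree has 4 nodes {22, 37, 36, 26}, right has 3 {10, 6, 25}.
  Root 22: left subtree has 0 nodes { }, right has 3 {37, 36, 26}.
    Root 26: left subtree has 2 nodes {37, 36}, right has 0 { }.
      Root 37: left subtree has 0 nodes { }, right has 1 {36}.
  Root 10: left subtree has 0 nodes { }, right has 2 {6, 25}.
    Root 6: left subtree has 0 nodes { }, right has 1 {25}.

36 37 26 22 25 6 10 21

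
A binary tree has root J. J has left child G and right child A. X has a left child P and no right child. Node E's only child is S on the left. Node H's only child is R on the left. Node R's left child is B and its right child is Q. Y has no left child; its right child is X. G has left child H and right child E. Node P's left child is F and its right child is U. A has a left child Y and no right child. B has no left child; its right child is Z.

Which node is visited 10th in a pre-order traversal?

Pre-order visits the node, then its left subtree, then its right subtree.
Visit J.
At J: go left to G.
  Visit G.
  At G: go left to H.
    Visit H.
    At H: go left to R.
      Visit R.
      At R: go left to B.
        Visit B.
        At B: no left child.
        At B: go right to Z.
          Z is a leaf — visit Z.
      At R: go right to Q.
        Q is a leaf — visit Q.
    At H: no right child.
  At G: go right to E.
    Visit E.
    At E: go left to S.
      S is a leaf — visit S.
    At E: no right child.
At J: go right to A.
  Visit A.
  At A: go left to Y.
    Visit Y.
    At Y: no left child.
    At Y: go right to X.
      Visit X.
      At X: go left to P.
        Visit P.
        At P: go left to F.
          F is a leaf — visit F.
        At P: go right to U.
          U is a leaf — visit U.
      At X: no right child.
  At A: no right child.
Full pre-order sequence: J, G, H, R, B, Z, Q, E, S, A, Y, X, P, F, U.

A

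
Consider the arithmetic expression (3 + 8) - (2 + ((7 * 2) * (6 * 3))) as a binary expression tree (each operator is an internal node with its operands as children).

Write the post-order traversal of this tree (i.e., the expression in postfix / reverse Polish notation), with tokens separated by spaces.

3 8 + 2 7 2 * 6 3 * * + -

Post-order on an expression tree gives postfix notation: for each operator, emit left operand, right operand, then the operator.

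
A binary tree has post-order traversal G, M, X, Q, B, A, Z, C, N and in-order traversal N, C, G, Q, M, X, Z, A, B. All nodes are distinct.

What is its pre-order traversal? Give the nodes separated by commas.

N, C, Z, Q, G, X, M, A, B

The last element of post-order is the root; it splits in-order into left and right subtrees.
Root N: left subtree has 0 nodes { }, right has 8 {C, G, Q, M, X, Z, A, B}.
  Root C: left subtree has 0 nodes { }, right has 7 {G, Q, M, X, Z, A, B}.
    Root Z: left subtree has 4 nodes {G, Q, M, X}, right has 2 {A, B}.
      Root Q: left subtree has 1 node {G}, right has 2 {M, X}.
        Root X: left subtree has 1 node {M}, right has 0 { }.
      Root A: left subtree has 0 nodes { }, right has 1 {B}.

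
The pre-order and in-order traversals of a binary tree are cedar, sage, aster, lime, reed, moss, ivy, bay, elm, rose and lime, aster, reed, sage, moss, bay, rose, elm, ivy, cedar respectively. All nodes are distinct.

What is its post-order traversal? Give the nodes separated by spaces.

lime reed aster rose elm bay ivy moss sage cedar

The first element of pre-order is the root; it splits in-order into left and right subtrees.
Root cedar: left subtree has 9 nodes {lime, aster, reed, sage, moss, bay, rose, elm, ivy}, right has 0 { }.
  Root sage: left subtree has 3 nodes {lime, aster, reed}, right has 5 {moss, bay, rose, elm, ivy}.
    Root aster: left subtree has 1 node {lime}, right has 1 {reed}.
    Root moss: left subtree has 0 nodes { }, right has 4 {bay, rose, elm, ivy}.
      Root ivy: left subtree has 3 nodes {bay, rose, elm}, right has 0 { }.
        Root bay: left subtree has 0 nodes { }, right has 2 {rose, elm}.
          Root elm: left subtree has 1 node {rose}, right has 0 { }.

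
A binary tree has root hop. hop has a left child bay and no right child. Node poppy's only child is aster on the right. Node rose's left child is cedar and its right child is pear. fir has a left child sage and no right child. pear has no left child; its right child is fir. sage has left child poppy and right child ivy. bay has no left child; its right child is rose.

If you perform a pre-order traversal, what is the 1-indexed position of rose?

3

Pre-order visits the node, then its left subtree, then its right subtree.
Visit hop.
At hop: go left to bay.
  Visit bay.
  At bay: no left child.
  At bay: go right to rose.
    Visit rose.
    At rose: go left to cedar.
      cedar is a leaf — visit cedar.
    At rose: go right to pear.
      Visit pear.
      At pear: no left child.
      At pear: go right to fir.
        Visit fir.
        At fir: go left to sage.
          Visit sage.
          At sage: go left to poppy.
            Visit poppy.
            At poppy: no left child.
            At poppy: go right to aster.
              aster is a leaf — visit aster.
          At sage: go right to ivy.
            ivy is a leaf — visit ivy.
        At fir: no right child.
At hop: no right child.
Full pre-order sequence: hop, bay, rose, cedar, pear, fir, sage, poppy, aster, ivy.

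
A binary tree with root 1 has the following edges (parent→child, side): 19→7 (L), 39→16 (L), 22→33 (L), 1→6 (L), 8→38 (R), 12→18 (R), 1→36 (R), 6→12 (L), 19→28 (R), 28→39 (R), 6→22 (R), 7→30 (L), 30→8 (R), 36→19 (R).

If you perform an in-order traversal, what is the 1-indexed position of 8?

9

In-order visits the left subtree, then the node, then the right subtree.
At 1: go left to 6.
  At 6: go left to 12.
    At 12: no left child.
    Visit 12.
    At 12: go right to 18.
      18 is a leaf — visit 18.
  Visit 6.
  At 6: go right to 22.
    At 22: go left to 33.
      33 is a leaf — visit 33.
    Visit 22.
    At 22: no right child.
Visit 1.
At 1: go right to 36.
  At 36: no left child.
  Visit 36.
  At 36: go right to 19.
    At 19: go left to 7.
      At 7: go left to 30.
        At 30: no left child.
        Visit 30.
        At 30: go right to 8.
          At 8: no left child.
          Visit 8.
          At 8: go right to 38.
            38 is a leaf — visit 38.
      Visit 7.
      At 7: no right child.
    Visit 19.
    At 19: go right to 28.
      At 28: no left child.
      Visit 28.
      At 28: go right to 39.
        At 39: go left to 16.
          16 is a leaf — visit 16.
        Visit 39.
        At 39: no right child.
Full in-order sequence: 12, 18, 6, 33, 22, 1, 36, 30, 8, 38, 7, 19, 28, 16, 39.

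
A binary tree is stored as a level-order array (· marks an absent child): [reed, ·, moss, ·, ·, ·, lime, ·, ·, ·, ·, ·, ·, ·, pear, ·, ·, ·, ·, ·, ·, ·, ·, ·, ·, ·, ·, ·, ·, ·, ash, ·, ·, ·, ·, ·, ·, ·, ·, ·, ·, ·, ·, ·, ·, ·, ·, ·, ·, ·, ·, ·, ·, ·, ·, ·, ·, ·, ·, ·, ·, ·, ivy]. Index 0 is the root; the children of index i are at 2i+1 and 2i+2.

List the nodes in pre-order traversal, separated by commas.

reed, moss, lime, pear, ash, ivy

Pre-order visits the node, then its left subtree, then its right subtree.
Visit reed.
At reed: no left child.
At reed: go right to moss.
  Visit moss.
  At moss: no left child.
  At moss: go right to lime.
    Visit lime.
    At lime: no left child.
    At lime: go right to pear.
      Visit pear.
      At pear: no left child.
      At pear: go right to ash.
        Visit ash.
        At ash: no left child.
        At ash: go right to ivy.
          ivy is a leaf — visit ivy.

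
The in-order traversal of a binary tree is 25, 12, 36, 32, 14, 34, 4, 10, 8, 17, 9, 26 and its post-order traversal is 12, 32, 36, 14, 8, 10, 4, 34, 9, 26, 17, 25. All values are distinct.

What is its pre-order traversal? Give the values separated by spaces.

25 17 34 14 36 12 32 4 10 8 26 9

The last element of post-order is the root; it splits in-order into left and right subtrees.
Root 25: left subtree has 0 nodes { }, right has 11 {12, 36, 32, 14, 34, 4, 10, 8, 17, 9, 26}.
  Root 17: left subtree has 8 nodes {12, 36, 32, 14, 34, 4, 10, 8}, right has 2 {9, 26}.
    Root 34: left subtree has 4 nodes {12, 36, 32, 14}, right has 3 {4, 10, 8}.
      Root 14: left subtree has 3 nodes {12, 36, 32}, right has 0 { }.
        Root 36: left subtree has 1 node {12}, right has 1 {32}.
      Root 4: left subtree has 0 nodes { }, right has 2 {10, 8}.
        Root 10: left subtree has 0 nodes { }, right has 1 {8}.
    Root 26: left subtree has 1 node {9}, right has 0 { }.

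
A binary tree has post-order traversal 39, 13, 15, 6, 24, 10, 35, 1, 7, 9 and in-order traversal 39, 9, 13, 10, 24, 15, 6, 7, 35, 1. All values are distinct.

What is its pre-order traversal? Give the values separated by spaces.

The last element of post-order is the root; it splits in-order into left and right subtrees.
Root 9: left subtree has 1 node {39}, right has 8 {13, 10, 24, 15, 6, 7, 35, 1}.
  Root 7: left subtree has 5 nodes {13, 10, 24, 15, 6}, right has 2 {35, 1}.
    Root 10: left subtree has 1 node {13}, right has 3 {24, 15, 6}.
      Root 24: left subtree has 0 nodes { }, right has 2 {15, 6}.
        Root 6: left subtree has 1 node {15}, right has 0 { }.
    Root 1: left subtree has 1 node {35}, right has 0 { }.

9 39 7 10 13 24 6 15 1 35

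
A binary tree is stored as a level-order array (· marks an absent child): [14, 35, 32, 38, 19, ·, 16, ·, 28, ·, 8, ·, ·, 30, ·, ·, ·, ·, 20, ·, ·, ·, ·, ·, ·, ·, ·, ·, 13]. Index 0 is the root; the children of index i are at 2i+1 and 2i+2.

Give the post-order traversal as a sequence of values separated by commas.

Post-order visits the left subtree, then the right subtree, then the node.
At 14: go left to 35.
  At 35: go left to 38.
    At 38: no left child.
    At 38: go right to 28.
      At 28: no left child.
      At 28: go right to 20.
        20 is a leaf — visit 20.
      Visit 28.
    Visit 38.
  At 35: go right to 19.
    At 19: no left child.
    At 19: go right to 8.
      8 is a leaf — visit 8.
    Visit 19.
  Visit 35.
At 14: go right to 32.
  At 32: no left child.
  At 32: go right to 16.
    At 16: go left to 30.
      At 30: no left child.
      At 30: go right to 13.
        13 is a leaf — visit 13.
      Visit 30.
    At 16: no right child.
    Visit 16.
  Visit 32.
Visit 14.

20, 28, 38, 8, 19, 35, 13, 30, 16, 32, 14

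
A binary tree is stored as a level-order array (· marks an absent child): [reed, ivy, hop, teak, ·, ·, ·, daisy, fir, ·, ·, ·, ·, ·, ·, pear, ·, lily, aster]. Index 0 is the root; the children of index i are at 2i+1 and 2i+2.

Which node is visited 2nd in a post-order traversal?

daisy

Post-order visits the left subtree, then the right subtree, then the node.
At reed: go left to ivy.
  At ivy: go left to teak.
    At teak: go left to daisy.
      At daisy: go left to pear.
        pear is a leaf — visit pear.
      At daisy: no right child.
      Visit daisy.
    At teak: go right to fir.
      At fir: go left to lily.
        lily is a leaf — visit lily.
      At fir: go right to aster.
        aster is a leaf — visit aster.
      Visit fir.
    Visit teak.
  At ivy: no right child.
  Visit ivy.
At reed: go right to hop.
  hop is a leaf — visit hop.
Visit reed.
Full post-order sequence: pear, daisy, lily, aster, fir, teak, ivy, hop, reed.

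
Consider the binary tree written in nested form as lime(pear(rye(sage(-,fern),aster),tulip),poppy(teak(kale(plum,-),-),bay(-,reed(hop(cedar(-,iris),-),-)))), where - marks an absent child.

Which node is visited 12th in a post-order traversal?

hop

Post-order visits the left subtree, then the right subtree, then the node.
At lime: go left to pear.
  At pear: go left to rye.
    At rye: go left to sage.
      At sage: no left child.
      At sage: go right to fern.
        fern is a leaf — visit fern.
      Visit sage.
    At rye: go right to aster.
      aster is a leaf — visit aster.
    Visit rye.
  At pear: go right to tulip.
    tulip is a leaf — visit tulip.
  Visit pear.
At lime: go right to poppy.
  At poppy: go left to teak.
    At teak: go left to kale.
      At kale: go left to plum.
        plum is a leaf — visit plum.
      At kale: no right child.
      Visit kale.
    At teak: no right child.
    Visit teak.
  At poppy: go right to bay.
    At bay: no left child.
    At bay: go right to reed.
      At reed: go left to hop.
        At hop: go left to cedar.
          At cedar: no left child.
          At cedar: go right to iris.
            iris is a leaf — visit iris.
          Visit cedar.
        At hop: no right child.
        Visit hop.
      At reed: no right child.
      Visit reed.
    Visit bay.
  Visit poppy.
Visit lime.
Full post-order sequence: fern, sage, aster, rye, tulip, pear, plum, kale, teak, iris, cedar, hop, reed, bay, poppy, lime.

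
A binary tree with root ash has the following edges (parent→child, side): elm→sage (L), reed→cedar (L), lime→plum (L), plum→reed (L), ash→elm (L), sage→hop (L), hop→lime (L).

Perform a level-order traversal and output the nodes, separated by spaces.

ash elm sage hop lime plum reed cedar

Level-order visits nodes level by level from the root, left to right within each level.
Level 0: ash
Level 1: elm
Level 2: sage
Level 3: hop
Level 4: lime
Level 5: plum
Level 6: reed
Level 7: cedar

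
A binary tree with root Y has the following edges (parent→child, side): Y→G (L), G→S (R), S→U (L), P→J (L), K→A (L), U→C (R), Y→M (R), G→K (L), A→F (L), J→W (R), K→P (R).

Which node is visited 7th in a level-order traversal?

P

Level-order visits nodes level by level from the root, left to right within each level.
Level 0: Y
Level 1: G, M
Level 2: K, S
Level 3: A, P, U
Level 4: F, J, C
Level 5: W
Full level-order sequence: Y, G, M, K, S, A, P, U, F, J, C, W.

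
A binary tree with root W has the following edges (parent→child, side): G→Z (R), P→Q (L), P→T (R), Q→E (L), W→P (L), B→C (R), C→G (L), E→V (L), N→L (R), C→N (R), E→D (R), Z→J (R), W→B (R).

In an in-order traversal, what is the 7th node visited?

W

In-order visits the left subtree, then the node, then the right subtree.
At W: go left to P.
  At P: go left to Q.
    At Q: go left to E.
      At E: go left to V.
        V is a leaf — visit V.
      Visit E.
      At E: go right to D.
        D is a leaf — visit D.
    Visit Q.
    At Q: no right child.
  Visit P.
  At P: go right to T.
    T is a leaf — visit T.
Visit W.
At W: go right to B.
  At B: no left child.
  Visit B.
  At B: go right to C.
    At C: go left to G.
      At G: no left child.
      Visit G.
      At G: go right to Z.
        At Z: no left child.
        Visit Z.
        At Z: go right to J.
          J is a leaf — visit J.
    Visit C.
    At C: go right to N.
      At N: no left child.
      Visit N.
      At N: go right to L.
        L is a leaf — visit L.
Full in-order sequence: V, E, D, Q, P, T, W, B, G, Z, J, C, N, L.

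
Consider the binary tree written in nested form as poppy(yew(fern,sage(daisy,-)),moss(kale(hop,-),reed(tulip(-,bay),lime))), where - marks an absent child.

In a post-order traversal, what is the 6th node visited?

Post-order visits the left subtree, then the right subtree, then the node.
At poppy: go left to yew.
  At yew: go left to fern.
    fern is a leaf — visit fern.
  At yew: go right to sage.
    At sage: go left to daisy.
      daisy is a leaf — visit daisy.
    At sage: no right child.
    Visit sage.
  Visit yew.
At poppy: go right to moss.
  At moss: go left to kale.
    At kale: go left to hop.
      hop is a leaf — visit hop.
    At kale: no right child.
    Visit kale.
  At moss: go right to reed.
    At reed: go left to tulip.
      At tulip: no left child.
      At tulip: go right to bay.
        bay is a leaf — visit bay.
      Visit tulip.
    At reed: go right to lime.
      lime is a leaf — visit lime.
    Visit reed.
  Visit moss.
Visit poppy.
Full post-order sequence: fern, daisy, sage, yew, hop, kale, bay, tulip, lime, reed, moss, poppy.

kale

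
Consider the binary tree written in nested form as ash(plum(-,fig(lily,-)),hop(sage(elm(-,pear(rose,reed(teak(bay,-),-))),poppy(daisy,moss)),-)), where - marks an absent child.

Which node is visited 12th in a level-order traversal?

Level-order visits nodes level by level from the root, left to right within each level.
Level 0: ash
Level 1: plum, hop
Level 2: fig, sage
Level 3: lily, elm, poppy
Level 4: pear, daisy, moss
Level 5: rose, reed
Level 6: teak
Level 7: bay
Full level-order sequence: ash, plum, hop, fig, sage, lily, elm, poppy, pear, daisy, moss, rose, reed, teak, bay.

rose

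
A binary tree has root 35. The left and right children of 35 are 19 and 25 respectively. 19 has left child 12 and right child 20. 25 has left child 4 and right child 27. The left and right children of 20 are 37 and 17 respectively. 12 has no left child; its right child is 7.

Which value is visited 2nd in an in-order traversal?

7

In-order visits the left subtree, then the node, then the right subtree.
At 35: go left to 19.
  At 19: go left to 12.
    At 12: no left child.
    Visit 12.
    At 12: go right to 7.
      7 is a leaf — visit 7.
  Visit 19.
  At 19: go right to 20.
    At 20: go left to 37.
      37 is a leaf — visit 37.
    Visit 20.
    At 20: go right to 17.
      17 is a leaf — visit 17.
Visit 35.
At 35: go right to 25.
  At 25: go left to 4.
    4 is a leaf — visit 4.
  Visit 25.
  At 25: go right to 27.
    27 is a leaf — visit 27.
Full in-order sequence: 12, 7, 19, 37, 20, 17, 35, 4, 25, 27.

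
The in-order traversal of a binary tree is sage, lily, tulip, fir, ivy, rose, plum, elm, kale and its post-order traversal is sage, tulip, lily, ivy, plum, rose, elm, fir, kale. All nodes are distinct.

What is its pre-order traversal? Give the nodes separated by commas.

The last element of post-order is the root; it splits in-order into left and right subtrees.
Root kale: left subtree has 8 nodes {sage, lily, tulip, fir, ivy, rose, plum, elm}, right has 0 { }.
  Root fir: left subtree has 3 nodes {sage, lily, tulip}, right has 4 {ivy, rose, plum, elm}.
    Root lily: left subtree has 1 node {sage}, right has 1 {tulip}.
    Root elm: left subtree has 3 nodes {ivy, rose, plum}, right has 0 { }.
      Root rose: left subtree has 1 node {ivy}, right has 1 {plum}.

kale, fir, lily, sage, tulip, elm, rose, ivy, plum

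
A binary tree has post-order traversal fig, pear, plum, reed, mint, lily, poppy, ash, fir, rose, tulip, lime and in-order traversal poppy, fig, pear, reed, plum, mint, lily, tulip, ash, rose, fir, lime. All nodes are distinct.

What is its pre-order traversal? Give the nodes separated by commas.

lime, tulip, poppy, lily, mint, reed, pear, fig, plum, rose, ash, fir

The last element of post-order is the root; it splits in-order into left and right subtrees.
Root lime: left subtree has 11 nodes {poppy, fig, pear, reed, plum, mint, lily, tulip, ash, rose, fir}, right has 0 { }.
  Root tulip: left subtree has 7 nodes {poppy, fig, pear, reed, plum, mint, lily}, right has 3 {ash, rose, fir}.
    Root poppy: left subtree has 0 nodes { }, right has 6 {fig, pear, reed, plum, mint, lily}.
      Root lily: left subtree has 5 nodes {fig, pear, reed, plum, mint}, right has 0 { }.
        Root mint: left subtree has 4 nodes {fig, pear, reed, plum}, right has 0 { }.
          Root reed: left subtree has 2 nodes {fig, pear}, right has 1 {plum}.
            Root pear: left subtree has 1 node {fig}, right has 0 { }.
    Root rose: left subtree has 1 node {ash}, right has 1 {fir}.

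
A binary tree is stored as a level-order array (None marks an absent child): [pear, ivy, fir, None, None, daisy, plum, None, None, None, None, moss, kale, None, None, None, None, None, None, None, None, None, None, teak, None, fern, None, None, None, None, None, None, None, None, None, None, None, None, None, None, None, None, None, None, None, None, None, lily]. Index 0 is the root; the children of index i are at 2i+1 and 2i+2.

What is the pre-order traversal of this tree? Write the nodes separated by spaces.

Pre-order visits the node, then its left subtree, then its right subtree.
Visit pear.
At pear: go left to ivy.
  ivy is a leaf — visit ivy.
At pear: go right to fir.
  Visit fir.
  At fir: go left to daisy.
    Visit daisy.
    At daisy: go left to moss.
      Visit moss.
      At moss: go left to teak.
        Visit teak.
        At teak: go left to lily.
          lily is a leaf — visit lily.
        At teak: no right child.
      At moss: no right child.
    At daisy: go right to kale.
      Visit kale.
      At kale: go left to fern.
        fern is a leaf — visit fern.
      At kale: no right child.
  At fir: go right to plum.
    plum is a leaf — visit plum.

pear ivy fir daisy moss teak lily kale fern plum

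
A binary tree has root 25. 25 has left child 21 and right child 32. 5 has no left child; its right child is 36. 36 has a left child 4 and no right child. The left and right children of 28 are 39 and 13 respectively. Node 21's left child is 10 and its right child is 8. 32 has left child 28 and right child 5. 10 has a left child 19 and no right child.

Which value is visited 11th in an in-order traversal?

4

In-order visits the left subtree, then the node, then the right subtree.
At 25: go left to 21.
  At 21: go left to 10.
    At 10: go left to 19.
      19 is a leaf — visit 19.
    Visit 10.
    At 10: no right child.
  Visit 21.
  At 21: go right to 8.
    8 is a leaf — visit 8.
Visit 25.
At 25: go right to 32.
  At 32: go left to 28.
    At 28: go left to 39.
      39 is a leaf — visit 39.
    Visit 28.
    At 28: go right to 13.
      13 is a leaf — visit 13.
  Visit 32.
  At 32: go right to 5.
    At 5: no left child.
    Visit 5.
    At 5: go right to 36.
      At 36: go left to 4.
        4 is a leaf — visit 4.
      Visit 36.
      At 36: no right child.
Full in-order sequence: 19, 10, 21, 8, 25, 39, 28, 13, 32, 5, 4, 36.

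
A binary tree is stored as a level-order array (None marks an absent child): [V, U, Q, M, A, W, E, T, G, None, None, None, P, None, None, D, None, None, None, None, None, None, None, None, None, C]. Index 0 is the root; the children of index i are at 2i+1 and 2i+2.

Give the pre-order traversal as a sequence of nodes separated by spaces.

Pre-order visits the node, then its left subtree, then its right subtree.
Visit V.
At V: go left to U.
  Visit U.
  At U: go left to M.
    Visit M.
    At M: go left to T.
      Visit T.
      At T: go left to D.
        D is a leaf — visit D.
      At T: no right child.
    At M: go right to G.
      G is a leaf — visit G.
  At U: go right to A.
    A is a leaf — visit A.
At V: go right to Q.
  Visit Q.
  At Q: go left to W.
    Visit W.
    At W: no left child.
    At W: go right to P.
      Visit P.
      At P: go left to C.
        C is a leaf — visit C.
      At P: no right child.
  At Q: go right to E.
    E is a leaf — visit E.

V U M T D G A Q W P C E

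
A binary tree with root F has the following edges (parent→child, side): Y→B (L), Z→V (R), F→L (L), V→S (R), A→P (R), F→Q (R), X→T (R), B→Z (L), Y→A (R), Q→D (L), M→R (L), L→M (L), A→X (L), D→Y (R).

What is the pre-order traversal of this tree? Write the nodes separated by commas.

Pre-order visits the node, then its left subtree, then its right subtree.
Visit F.
At F: go left to L.
  Visit L.
  At L: go left to M.
    Visit M.
    At M: go left to R.
      R is a leaf — visit R.
    At M: no right child.
  At L: no right child.
At F: go right to Q.
  Visit Q.
  At Q: go left to D.
    Visit D.
    At D: no left child.
    At D: go right to Y.
      Visit Y.
      At Y: go left to B.
        Visit B.
        At B: go left to Z.
          Visit Z.
          At Z: no left child.
          At Z: go right to V.
            Visit V.
            At V: no left child.
            At V: go right to S.
              S is a leaf — visit S.
        At B: no right child.
      At Y: go right to A.
        Visit A.
        At A: go left to X.
          Visit X.
          At X: no left child.
          At X: go right to T.
            T is a leaf — visit T.
        At A: go right to P.
          P is a leaf — visit P.
  At Q: no right child.

F, L, M, R, Q, D, Y, B, Z, V, S, A, X, T, P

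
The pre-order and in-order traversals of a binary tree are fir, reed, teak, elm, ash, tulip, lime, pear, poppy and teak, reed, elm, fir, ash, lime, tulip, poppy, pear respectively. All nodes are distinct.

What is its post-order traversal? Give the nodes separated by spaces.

teak elm reed lime poppy pear tulip ash fir

The first element of pre-order is the root; it splits in-order into left and right subtrees.
Root fir: left subtree has 3 nodes {teak, reed, elm}, right has 5 {ash, lime, tulip, poppy, pear}.
  Root reed: left subtree has 1 node {teak}, right has 1 {elm}.
  Root ash: left subtree has 0 nodes { }, right has 4 {lime, tulip, poppy, pear}.
    Root tulip: left subtree has 1 node {lime}, right has 2 {poppy, pear}.
      Root pear: left subtree has 1 node {poppy}, right has 0 { }.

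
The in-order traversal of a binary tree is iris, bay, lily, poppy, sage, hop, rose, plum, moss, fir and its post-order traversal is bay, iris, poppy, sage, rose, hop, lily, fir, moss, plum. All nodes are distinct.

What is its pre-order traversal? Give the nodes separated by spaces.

The last element of post-order is the root; it splits in-order into left and right subtrees.
Root plum: left subtree has 7 nodes {iris, bay, lily, poppy, sage, hop, rose}, right has 2 {moss, fir}.
  Root lily: left subtree has 2 nodes {iris, bay}, right has 4 {poppy, sage, hop, rose}.
    Root iris: left subtree has 0 nodes { }, right has 1 {bay}.
    Root hop: left subtree has 2 nodes {poppy, sage}, right has 1 {rose}.
      Root sage: left subtree has 1 node {poppy}, right has 0 { }.
  Root moss: left subtree has 0 nodes { }, right has 1 {fir}.

plum lily iris bay hop sage poppy rose moss fir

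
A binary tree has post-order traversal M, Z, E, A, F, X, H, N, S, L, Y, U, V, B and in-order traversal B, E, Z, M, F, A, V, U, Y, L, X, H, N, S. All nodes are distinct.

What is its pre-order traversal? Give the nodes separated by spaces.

The last element of post-order is the root; it splits in-order into left and right subtrees.
Root B: left subtree has 0 nodes { }, right has 13 {E, Z, M, F, A, V, U, Y, L, X, H, N, S}.
  Root V: left subtree has 5 nodes {E, Z, M, F, A}, right has 7 {U, Y, L, X, H, N, S}.
    Root F: left subtree has 3 nodes {E, Z, M}, right has 1 {A}.
      Root E: left subtree has 0 nodes { }, right has 2 {Z, M}.
        Root Z: left subtree has 0 nodes { }, right has 1 {M}.
    Root U: left subtree has 0 nodes { }, right has 6 {Y, L, X, H, N, S}.
      Root Y: left subtree has 0 nodes { }, right has 5 {L, X, H, N, S}.
        Root L: left subtree has 0 nodes { }, right has 4 {X, H, N, S}.
          Root S: left subtree has 3 nodes {X, H, N}, right has 0 { }.
            Root N: left subtree has 2 nodes {X, H}, right has 0 { }.
              Root H: left subtree has 1 node {X}, right has 0 { }.

B V F E Z M A U Y L S N H X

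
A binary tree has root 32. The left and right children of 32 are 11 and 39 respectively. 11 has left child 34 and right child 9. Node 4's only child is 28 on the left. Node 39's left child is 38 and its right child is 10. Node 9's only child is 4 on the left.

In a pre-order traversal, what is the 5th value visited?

Pre-order visits the node, then its left subtree, then its right subtree.
Visit 32.
At 32: go left to 11.
  Visit 11.
  At 11: go left to 34.
    34 is a leaf — visit 34.
  At 11: go right to 9.
    Visit 9.
    At 9: go left to 4.
      Visit 4.
      At 4: go left to 28.
        28 is a leaf — visit 28.
      At 4: no right child.
    At 9: no right child.
At 32: go right to 39.
  Visit 39.
  At 39: go left to 38.
    38 is a leaf — visit 38.
  At 39: go right to 10.
    10 is a leaf — visit 10.
Full pre-order sequence: 32, 11, 34, 9, 4, 28, 39, 38, 10.

4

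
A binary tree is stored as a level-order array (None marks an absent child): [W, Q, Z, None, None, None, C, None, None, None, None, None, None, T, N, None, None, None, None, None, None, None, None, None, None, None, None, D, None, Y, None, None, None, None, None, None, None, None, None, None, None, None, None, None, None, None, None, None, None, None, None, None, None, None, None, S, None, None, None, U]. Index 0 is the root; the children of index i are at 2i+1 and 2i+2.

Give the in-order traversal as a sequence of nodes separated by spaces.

Q W Z S D T C U Y N

In-order visits the left subtree, then the node, then the right subtree.
At W: go left to Q.
  Q is a leaf — visit Q.
Visit W.
At W: go right to Z.
  At Z: no left child.
  Visit Z.
  At Z: go right to C.
    At C: go left to T.
      At T: go left to D.
        At D: go left to S.
          S is a leaf — visit S.
        Visit D.
        At D: no right child.
      Visit T.
      At T: no right child.
    Visit C.
    At C: go right to N.
      At N: go left to Y.
        At Y: go left to U.
          U is a leaf — visit U.
        Visit Y.
        At Y: no right child.
      Visit N.
      At N: no right child.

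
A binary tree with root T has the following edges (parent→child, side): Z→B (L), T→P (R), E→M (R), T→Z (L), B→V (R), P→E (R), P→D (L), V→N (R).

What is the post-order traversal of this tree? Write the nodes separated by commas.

N, V, B, Z, D, M, E, P, T

Post-order visits the left subtree, then the right subtree, then the node.
At T: go left to Z.
  At Z: go left to B.
    At B: no left child.
    At B: go right to V.
      At V: no left child.
      At V: go right to N.
        N is a leaf — visit N.
      Visit V.
    Visit B.
  At Z: no right child.
  Visit Z.
At T: go right to P.
  At P: go left to D.
    D is a leaf — visit D.
  At P: go right to E.
    At E: no left child.
    At E: go right to M.
      M is a leaf — visit M.
    Visit E.
  Visit P.
Visit T.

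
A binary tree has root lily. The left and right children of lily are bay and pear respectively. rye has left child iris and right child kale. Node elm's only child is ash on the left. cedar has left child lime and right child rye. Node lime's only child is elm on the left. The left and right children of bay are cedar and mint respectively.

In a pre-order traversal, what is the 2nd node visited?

Pre-order visits the node, then its left subtree, then its right subtree.
Visit lily.
At lily: go left to bay.
  Visit bay.
  At bay: go left to cedar.
    Visit cedar.
    At cedar: go left to lime.
      Visit lime.
      At lime: go left to elm.
        Visit elm.
        At elm: go left to ash.
          ash is a leaf — visit ash.
        At elm: no right child.
      At lime: no right child.
    At cedar: go right to rye.
      Visit rye.
      At rye: go left to iris.
        iris is a leaf — visit iris.
      At rye: go right to kale.
        kale is a leaf — visit kale.
  At bay: go right to mint.
    mint is a leaf — visit mint.
At lily: go right to pear.
  pear is a leaf — visit pear.
Full pre-order sequence: lily, bay, cedar, lime, elm, ash, rye, iris, kale, mint, pear.

bay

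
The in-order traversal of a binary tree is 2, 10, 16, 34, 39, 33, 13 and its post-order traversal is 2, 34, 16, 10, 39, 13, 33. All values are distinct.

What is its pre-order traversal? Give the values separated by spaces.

33 39 10 2 16 34 13

The last element of post-order is the root; it splits in-order into left and right subtrees.
Root 33: left subtree has 5 nodes {2, 10, 16, 34, 39}, right has 1 {13}.
  Root 39: left subtree has 4 nodes {2, 10, 16, 34}, right has 0 { }.
    Root 10: left subtree has 1 node {2}, right has 2 {16, 34}.
      Root 16: left subtree has 0 nodes { }, right has 1 {34}.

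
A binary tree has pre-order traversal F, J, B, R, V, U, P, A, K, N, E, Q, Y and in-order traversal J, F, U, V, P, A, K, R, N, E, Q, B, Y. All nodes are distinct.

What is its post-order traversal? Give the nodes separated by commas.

The first element of pre-order is the root; it splits in-order into left and right subtrees.
Root F: left subtree has 1 node {J}, right has 11 {U, V, P, A, K, R, N, E, Q, B, Y}.
  Root B: left subtree has 9 nodes {U, V, P, A, K, R, N, E, Q}, right has 1 {Y}.
    Root R: left subtree has 5 nodes {U, V, P, A, K}, right has 3 {N, E, Q}.
      Root V: left subtree has 1 node {U}, right has 3 {P, A, K}.
        Root P: left subtree has 0 nodes { }, right has 2 {A, K}.
          Root A: left subtree has 0 nodes { }, right has 1 {K}.
      Root N: left subtree has 0 nodes { }, right has 2 {E, Q}.
        Root E: left subtree has 0 nodes { }, right has 1 {Q}.

J, U, K, A, P, V, Q, E, N, R, Y, B, F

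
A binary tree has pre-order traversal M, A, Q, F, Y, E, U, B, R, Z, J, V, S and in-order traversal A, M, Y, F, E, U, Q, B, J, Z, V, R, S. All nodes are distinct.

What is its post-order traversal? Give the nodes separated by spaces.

The first element of pre-order is the root; it splits in-order into left and right subtrees.
Root M: left subtree has 1 node {A}, right has 11 {Y, F, E, U, Q, B, J, Z, V, R, S}.
  Root Q: left subtree has 4 nodes {Y, F, E, U}, right has 6 {B, J, Z, V, R, S}.
    Root F: left subtree has 1 node {Y}, right has 2 {E, U}.
      Root E: left subtree has 0 nodes { }, right has 1 {U}.
    Root B: left subtree has 0 nodes { }, right has 5 {J, Z, V, R, S}.
      Root R: left subtree has 3 nodes {J, Z, V}, right has 1 {S}.
        Root Z: left subtree has 1 node {J}, right has 1 {V}.

A Y U E F J V Z S R B Q M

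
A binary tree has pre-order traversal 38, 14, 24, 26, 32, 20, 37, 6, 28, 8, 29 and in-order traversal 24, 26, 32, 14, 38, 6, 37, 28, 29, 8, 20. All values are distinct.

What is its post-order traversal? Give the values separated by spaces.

The first element of pre-order is the root; it splits in-order into left and right subtrees.
Root 38: left subtree has 4 nodes {24, 26, 32, 14}, right has 6 {6, 37, 28, 29, 8, 20}.
  Root 14: left subtree has 3 nodes {24, 26, 32}, right has 0 { }.
    Root 24: left subtree has 0 nodes { }, right has 2 {26, 32}.
      Root 26: left subtree has 0 nodes { }, right has 1 {32}.
  Root 20: left subtree has 5 nodes {6, 37, 28, 29, 8}, right has 0 { }.
    Root 37: left subtree has 1 node {6}, right has 3 {28, 29, 8}.
      Root 28: left subtree has 0 nodes { }, right has 2 {29, 8}.
        Root 8: left subtree has 1 node {29}, right has 0 { }.

32 26 24 14 6 29 8 28 37 20 38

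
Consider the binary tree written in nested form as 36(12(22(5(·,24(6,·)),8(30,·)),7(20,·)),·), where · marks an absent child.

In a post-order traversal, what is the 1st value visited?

6

Post-order visits the left subtree, then the right subtree, then the node.
At 36: go left to 12.
  At 12: go left to 22.
    At 22: go left to 5.
      At 5: no left child.
      At 5: go right to 24.
        At 24: go left to 6.
          6 is a leaf — visit 6.
        At 24: no right child.
        Visit 24.
      Visit 5.
    At 22: go right to 8.
      At 8: go left to 30.
        30 is a leaf — visit 30.
      At 8: no right child.
      Visit 8.
    Visit 22.
  At 12: go right to 7.
    At 7: go left to 20.
      20 is a leaf — visit 20.
    At 7: no right child.
    Visit 7.
  Visit 12.
At 36: no right child.
Visit 36.
Full post-order sequence: 6, 24, 5, 30, 8, 22, 20, 7, 12, 36.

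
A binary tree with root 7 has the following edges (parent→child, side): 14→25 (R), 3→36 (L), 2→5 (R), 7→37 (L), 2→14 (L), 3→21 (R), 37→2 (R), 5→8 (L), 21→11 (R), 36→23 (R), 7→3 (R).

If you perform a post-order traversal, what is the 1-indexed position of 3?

Post-order visits the left subtree, then the right subtree, then the node.
At 7: go left to 37.
  At 37: no left child.
  At 37: go right to 2.
    At 2: go left to 14.
      At 14: no left child.
      At 14: go right to 25.
        25 is a leaf — visit 25.
      Visit 14.
    At 2: go right to 5.
      At 5: go left to 8.
        8 is a leaf — visit 8.
      At 5: no right child.
      Visit 5.
    Visit 2.
  Visit 37.
At 7: go right to 3.
  At 3: go left to 36.
    At 36: no left child.
    At 36: go right to 23.
      23 is a leaf — visit 23.
    Visit 36.
  At 3: go right to 21.
    At 21: no left child.
    At 21: go right to 11.
      11 is a leaf — visit 11.
    Visit 21.
  Visit 3.
Visit 7.
Full post-order sequence: 25, 14, 8, 5, 2, 37, 23, 36, 11, 21, 3, 7.

11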